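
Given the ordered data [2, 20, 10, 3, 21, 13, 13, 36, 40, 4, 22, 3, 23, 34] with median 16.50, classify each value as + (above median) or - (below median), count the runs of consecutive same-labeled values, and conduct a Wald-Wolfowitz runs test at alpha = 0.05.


Step 1: Compute median = 16.50; label A = above, B = below.
Labels in order: BABBABBAABABAA  (n_A = 7, n_B = 7)
Step 2: Count runs R = 10.
Step 3: Under H0 (random ordering), E[R] = 2*n_A*n_B/(n_A+n_B) + 1 = 2*7*7/14 + 1 = 8.0000.
        Var[R] = 2*n_A*n_B*(2*n_A*n_B - n_A - n_B) / ((n_A+n_B)^2 * (n_A+n_B-1)) = 8232/2548 = 3.2308.
        SD[R] = 1.7974.
Step 4: Continuity-corrected z = (R - 0.5 - E[R]) / SD[R] = (10 - 0.5 - 8.0000) / 1.7974 = 0.8345.
Step 5: Two-sided p-value via normal approximation = 2*(1 - Phi(|z|)) = 0.403986.
Step 6: alpha = 0.05. fail to reject H0.

R = 10, z = 0.8345, p = 0.403986, fail to reject H0.


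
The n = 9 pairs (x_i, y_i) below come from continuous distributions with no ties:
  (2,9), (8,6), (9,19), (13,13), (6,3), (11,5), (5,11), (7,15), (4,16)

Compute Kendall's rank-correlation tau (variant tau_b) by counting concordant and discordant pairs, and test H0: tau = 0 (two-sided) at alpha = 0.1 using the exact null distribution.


Step 1: Enumerate the 36 unordered pairs (i,j) with i<j and classify each by sign(x_j-x_i) * sign(y_j-y_i).
  (1,2):dx=+6,dy=-3->D; (1,3):dx=+7,dy=+10->C; (1,4):dx=+11,dy=+4->C; (1,5):dx=+4,dy=-6->D
  (1,6):dx=+9,dy=-4->D; (1,7):dx=+3,dy=+2->C; (1,8):dx=+5,dy=+6->C; (1,9):dx=+2,dy=+7->C
  (2,3):dx=+1,dy=+13->C; (2,4):dx=+5,dy=+7->C; (2,5):dx=-2,dy=-3->C; (2,6):dx=+3,dy=-1->D
  (2,7):dx=-3,dy=+5->D; (2,8):dx=-1,dy=+9->D; (2,9):dx=-4,dy=+10->D; (3,4):dx=+4,dy=-6->D
  (3,5):dx=-3,dy=-16->C; (3,6):dx=+2,dy=-14->D; (3,7):dx=-4,dy=-8->C; (3,8):dx=-2,dy=-4->C
  (3,9):dx=-5,dy=-3->C; (4,5):dx=-7,dy=-10->C; (4,6):dx=-2,dy=-8->C; (4,7):dx=-8,dy=-2->C
  (4,8):dx=-6,dy=+2->D; (4,9):dx=-9,dy=+3->D; (5,6):dx=+5,dy=+2->C; (5,7):dx=-1,dy=+8->D
  (5,8):dx=+1,dy=+12->C; (5,9):dx=-2,dy=+13->D; (6,7):dx=-6,dy=+6->D; (6,8):dx=-4,dy=+10->D
  (6,9):dx=-7,dy=+11->D; (7,8):dx=+2,dy=+4->C; (7,9):dx=-1,dy=+5->D; (8,9):dx=-3,dy=+1->D
Step 2: C = 18, D = 18, total pairs = 36.
Step 3: tau = (C - D)/(n(n-1)/2) = (18 - 18)/36 = 0.000000.
Step 4: Exact two-sided p-value (enumerate n! = 362880 permutations of y under H0): p = 1.000000.
Step 5: alpha = 0.1. fail to reject H0.

tau_b = 0.0000 (C=18, D=18), p = 1.000000, fail to reject H0.


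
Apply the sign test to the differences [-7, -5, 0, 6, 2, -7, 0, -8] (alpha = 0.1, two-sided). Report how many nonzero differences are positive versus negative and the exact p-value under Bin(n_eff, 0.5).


Step 1: Discard zero differences. Original n = 8; n_eff = number of nonzero differences = 6.
Nonzero differences (with sign): -7, -5, +6, +2, -7, -8
Step 2: Count signs: positive = 2, negative = 4.
Step 3: Under H0: P(positive) = 0.5, so the number of positives S ~ Bin(6, 0.5).
Step 4: Two-sided exact p-value = sum of Bin(6,0.5) probabilities at or below the observed probability = 0.687500.
Step 5: alpha = 0.1. fail to reject H0.

n_eff = 6, pos = 2, neg = 4, p = 0.687500, fail to reject H0.


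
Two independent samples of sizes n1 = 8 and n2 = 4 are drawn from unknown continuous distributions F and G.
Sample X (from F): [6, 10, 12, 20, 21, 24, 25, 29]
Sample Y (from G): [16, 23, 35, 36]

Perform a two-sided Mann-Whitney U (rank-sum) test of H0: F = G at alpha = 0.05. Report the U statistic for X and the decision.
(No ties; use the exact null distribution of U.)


Step 1: Combine and sort all 12 observations; assign midranks.
sorted (value, group): (6,X), (10,X), (12,X), (16,Y), (20,X), (21,X), (23,Y), (24,X), (25,X), (29,X), (35,Y), (36,Y)
ranks: 6->1, 10->2, 12->3, 16->4, 20->5, 21->6, 23->7, 24->8, 25->9, 29->10, 35->11, 36->12
Step 2: Rank sum for X: R1 = 1 + 2 + 3 + 5 + 6 + 8 + 9 + 10 = 44.
Step 3: U_X = R1 - n1(n1+1)/2 = 44 - 8*9/2 = 44 - 36 = 8.
       U_Y = n1*n2 - U_X = 32 - 8 = 24.
Step 4: No ties, so the exact null distribution of U (based on enumerating the C(12,8) = 495 equally likely rank assignments) gives the two-sided p-value.
Step 5: p-value = 0.214141; compare to alpha = 0.05. fail to reject H0.

U_X = 8, p = 0.214141, fail to reject H0 at alpha = 0.05.


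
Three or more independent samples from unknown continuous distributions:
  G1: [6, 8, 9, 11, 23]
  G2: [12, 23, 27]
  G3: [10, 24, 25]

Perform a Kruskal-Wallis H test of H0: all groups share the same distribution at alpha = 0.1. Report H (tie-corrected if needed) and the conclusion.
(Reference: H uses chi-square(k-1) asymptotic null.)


Step 1: Combine all N = 11 observations and assign midranks.
sorted (value, group, rank): (6,G1,1), (8,G1,2), (9,G1,3), (10,G3,4), (11,G1,5), (12,G2,6), (23,G1,7.5), (23,G2,7.5), (24,G3,9), (25,G3,10), (27,G2,11)
Step 2: Sum ranks within each group.
R_1 = 18.5 (n_1 = 5)
R_2 = 24.5 (n_2 = 3)
R_3 = 23 (n_3 = 3)
Step 3: H = 12/(N(N+1)) * sum(R_i^2/n_i) - 3(N+1)
     = 12/(11*12) * (18.5^2/5 + 24.5^2/3 + 23^2/3) - 3*12
     = 0.090909 * 444.867 - 36
     = 4.442424.
Step 4: Ties present; correction factor C = 1 - 6/(11^3 - 11) = 0.995455. Corrected H = 4.442424 / 0.995455 = 4.462709.
Step 5: Under H0, H ~ chi^2(2); p-value = 0.107383.
Step 6: alpha = 0.1. fail to reject H0.

H = 4.4627, df = 2, p = 0.107383, fail to reject H0.


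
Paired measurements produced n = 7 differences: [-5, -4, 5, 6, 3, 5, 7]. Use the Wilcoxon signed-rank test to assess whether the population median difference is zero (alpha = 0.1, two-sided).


Step 1: Drop any zero differences (none here) and take |d_i|.
|d| = [5, 4, 5, 6, 3, 5, 7]
Step 2: Midrank |d_i| (ties get averaged ranks).
ranks: |5|->4, |4|->2, |5|->4, |6|->6, |3|->1, |5|->4, |7|->7
Step 3: Attach original signs; sum ranks with positive sign and with negative sign.
W+ = 4 + 6 + 1 + 4 + 7 = 22
W- = 4 + 2 = 6
(Check: W+ + W- = 28 should equal n(n+1)/2 = 28.)
Step 4: Test statistic W = min(W+, W-) = 6.
Step 5: Ties in |d|, so use the tie-corrected normal approximation.
        E[W] = n(n+1)/4 = 7*8/4 = 14.
        Tie groups: |d|=5 (t=3); sum(t^3 - t) = 24.
        Var[W] = n(n+1)(2n+1)/24 - sum(t^3-t)/48 = 840/24 - 24/48 = 34.5.
        z = (W - E[W]) / sqrt(Var[W]) = (6 - 14) / 5.8737 = -1.3620.
        Two-sided p = 2*Phi(z) = 0.173195.
Step 6: alpha = 0.1. fail to reject H0.

W+ = 22, W- = 6, W = min = 6, p = 0.173195, fail to reject H0.


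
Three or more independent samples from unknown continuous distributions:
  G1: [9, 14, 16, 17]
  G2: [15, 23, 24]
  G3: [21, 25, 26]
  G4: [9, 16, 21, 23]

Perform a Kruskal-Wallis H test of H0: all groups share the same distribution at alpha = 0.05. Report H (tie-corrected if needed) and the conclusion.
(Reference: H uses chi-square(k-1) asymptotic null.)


Step 1: Combine all N = 14 observations and assign midranks.
sorted (value, group, rank): (9,G1,1.5), (9,G4,1.5), (14,G1,3), (15,G2,4), (16,G1,5.5), (16,G4,5.5), (17,G1,7), (21,G3,8.5), (21,G4,8.5), (23,G2,10.5), (23,G4,10.5), (24,G2,12), (25,G3,13), (26,G3,14)
Step 2: Sum ranks within each group.
R_1 = 17 (n_1 = 4)
R_2 = 26.5 (n_2 = 3)
R_3 = 35.5 (n_3 = 3)
R_4 = 26 (n_4 = 4)
Step 3: H = 12/(N(N+1)) * sum(R_i^2/n_i) - 3(N+1)
     = 12/(14*15) * (17^2/4 + 26.5^2/3 + 35.5^2/3 + 26^2/4) - 3*15
     = 0.057143 * 895.417 - 45
     = 6.166667.
Step 4: Ties present; correction factor C = 1 - 24/(14^3 - 14) = 0.991209. Corrected H = 6.166667 / 0.991209 = 6.221360.
Step 5: Under H0, H ~ chi^2(3); p-value = 0.101323.
Step 6: alpha = 0.05. fail to reject H0.

H = 6.2214, df = 3, p = 0.101323, fail to reject H0.


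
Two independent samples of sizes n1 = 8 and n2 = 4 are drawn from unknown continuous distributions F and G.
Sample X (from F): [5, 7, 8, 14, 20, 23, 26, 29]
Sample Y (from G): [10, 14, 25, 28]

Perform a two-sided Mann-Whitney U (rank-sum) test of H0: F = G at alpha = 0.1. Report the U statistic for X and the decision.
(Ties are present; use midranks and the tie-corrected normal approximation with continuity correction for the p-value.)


Step 1: Combine and sort all 12 observations; assign midranks.
sorted (value, group): (5,X), (7,X), (8,X), (10,Y), (14,X), (14,Y), (20,X), (23,X), (25,Y), (26,X), (28,Y), (29,X)
ranks: 5->1, 7->2, 8->3, 10->4, 14->5.5, 14->5.5, 20->7, 23->8, 25->9, 26->10, 28->11, 29->12
Step 2: Rank sum for X: R1 = 1 + 2 + 3 + 5.5 + 7 + 8 + 10 + 12 = 48.5.
Step 3: U_X = R1 - n1(n1+1)/2 = 48.5 - 8*9/2 = 48.5 - 36 = 12.5.
       U_Y = n1*n2 - U_X = 32 - 12.5 = 19.5.
Step 4: Ties are present, so use the tie-corrected normal approximation (with continuity correction) for the p-value.
Step 5: p-value = 0.609759; compare to alpha = 0.1. fail to reject H0.

U_X = 12.5, p = 0.609759, fail to reject H0 at alpha = 0.1.


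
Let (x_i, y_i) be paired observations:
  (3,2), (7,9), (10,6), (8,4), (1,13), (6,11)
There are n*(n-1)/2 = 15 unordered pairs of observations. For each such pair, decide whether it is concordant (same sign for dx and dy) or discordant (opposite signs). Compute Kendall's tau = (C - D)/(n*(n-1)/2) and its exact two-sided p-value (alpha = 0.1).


Step 1: Enumerate the 15 unordered pairs (i,j) with i<j and classify each by sign(x_j-x_i) * sign(y_j-y_i).
  (1,2):dx=+4,dy=+7->C; (1,3):dx=+7,dy=+4->C; (1,4):dx=+5,dy=+2->C; (1,5):dx=-2,dy=+11->D
  (1,6):dx=+3,dy=+9->C; (2,3):dx=+3,dy=-3->D; (2,4):dx=+1,dy=-5->D; (2,5):dx=-6,dy=+4->D
  (2,6):dx=-1,dy=+2->D; (3,4):dx=-2,dy=-2->C; (3,5):dx=-9,dy=+7->D; (3,6):dx=-4,dy=+5->D
  (4,5):dx=-7,dy=+9->D; (4,6):dx=-2,dy=+7->D; (5,6):dx=+5,dy=-2->D
Step 2: C = 5, D = 10, total pairs = 15.
Step 3: tau = (C - D)/(n(n-1)/2) = (5 - 10)/15 = -0.333333.
Step 4: Exact two-sided p-value (enumerate n! = 720 permutations of y under H0): p = 0.469444.
Step 5: alpha = 0.1. fail to reject H0.

tau_b = -0.3333 (C=5, D=10), p = 0.469444, fail to reject H0.


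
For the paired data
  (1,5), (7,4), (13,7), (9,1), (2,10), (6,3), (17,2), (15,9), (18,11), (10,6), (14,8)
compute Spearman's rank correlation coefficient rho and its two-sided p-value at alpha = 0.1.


Step 1: Rank x and y separately (midranks; no ties here).
rank(x): 1->1, 7->4, 13->7, 9->5, 2->2, 6->3, 17->10, 15->9, 18->11, 10->6, 14->8
rank(y): 5->5, 4->4, 7->7, 1->1, 10->10, 3->3, 2->2, 9->9, 11->11, 6->6, 8->8
Step 2: d_i = R_x(i) - R_y(i); compute d_i^2.
  (1-5)^2=16, (4-4)^2=0, (7-7)^2=0, (5-1)^2=16, (2-10)^2=64, (3-3)^2=0, (10-2)^2=64, (9-9)^2=0, (11-11)^2=0, (6-6)^2=0, (8-8)^2=0
sum(d^2) = 160.
Step 3: rho = 1 - 6*160 / (11*(11^2 - 1)) = 1 - 960/1320 = 0.272727.
Step 4: Under H0, t = rho * sqrt((n-2)/(1-rho^2)) = 0.8504 ~ t(9).
Step 5: Two-sided p-value from the t-distribution with 9 df = 0.417141.
Step 6: alpha = 0.1. fail to reject H0.

rho = 0.2727, p = 0.417141, fail to reject H0 at alpha = 0.1.


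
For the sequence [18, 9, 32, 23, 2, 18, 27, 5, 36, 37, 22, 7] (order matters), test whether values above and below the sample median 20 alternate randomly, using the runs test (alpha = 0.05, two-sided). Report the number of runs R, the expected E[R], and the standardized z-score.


Step 1: Compute median = 20; label A = above, B = below.
Labels in order: BBAABBABAAAB  (n_A = 6, n_B = 6)
Step 2: Count runs R = 7.
Step 3: Under H0 (random ordering), E[R] = 2*n_A*n_B/(n_A+n_B) + 1 = 2*6*6/12 + 1 = 7.0000.
        Var[R] = 2*n_A*n_B*(2*n_A*n_B - n_A - n_B) / ((n_A+n_B)^2 * (n_A+n_B-1)) = 4320/1584 = 2.7273.
        SD[R] = 1.6514.
Step 4: R = E[R], so z = 0 with no continuity correction.
Step 5: Two-sided p-value via normal approximation = 2*(1 - Phi(|z|)) = 1.000000.
Step 6: alpha = 0.05. fail to reject H0.

R = 7, z = 0.0000, p = 1.000000, fail to reject H0.


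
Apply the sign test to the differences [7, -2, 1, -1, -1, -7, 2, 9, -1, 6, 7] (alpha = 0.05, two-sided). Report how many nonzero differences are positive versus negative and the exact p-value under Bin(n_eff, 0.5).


Step 1: Discard zero differences. Original n = 11; n_eff = number of nonzero differences = 11.
Nonzero differences (with sign): +7, -2, +1, -1, -1, -7, +2, +9, -1, +6, +7
Step 2: Count signs: positive = 6, negative = 5.
Step 3: Under H0: P(positive) = 0.5, so the number of positives S ~ Bin(11, 0.5).
Step 4: Two-sided exact p-value = sum of Bin(11,0.5) probabilities at or below the observed probability = 1.000000.
Step 5: alpha = 0.05. fail to reject H0.

n_eff = 11, pos = 6, neg = 5, p = 1.000000, fail to reject H0.


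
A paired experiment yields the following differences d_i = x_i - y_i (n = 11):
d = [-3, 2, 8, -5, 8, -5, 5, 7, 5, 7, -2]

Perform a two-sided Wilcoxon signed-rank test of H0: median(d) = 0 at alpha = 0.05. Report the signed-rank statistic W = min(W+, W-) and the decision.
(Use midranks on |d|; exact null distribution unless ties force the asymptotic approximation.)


Step 1: Drop any zero differences (none here) and take |d_i|.
|d| = [3, 2, 8, 5, 8, 5, 5, 7, 5, 7, 2]
Step 2: Midrank |d_i| (ties get averaged ranks).
ranks: |3|->3, |2|->1.5, |8|->10.5, |5|->5.5, |8|->10.5, |5|->5.5, |5|->5.5, |7|->8.5, |5|->5.5, |7|->8.5, |2|->1.5
Step 3: Attach original signs; sum ranks with positive sign and with negative sign.
W+ = 1.5 + 10.5 + 10.5 + 5.5 + 8.5 + 5.5 + 8.5 = 50.5
W- = 3 + 5.5 + 5.5 + 1.5 = 15.5
(Check: W+ + W- = 66 should equal n(n+1)/2 = 66.)
Step 4: Test statistic W = min(W+, W-) = 15.5.
Step 5: Ties in |d|, so use the tie-corrected normal approximation.
        E[W] = n(n+1)/4 = 11*12/4 = 33.
        Tie groups: |d|=2 (t=2), |d|=5 (t=4), |d|=7 (t=2), |d|=8 (t=2); sum(t^3 - t) = 78.
        Var[W] = n(n+1)(2n+1)/24 - sum(t^3-t)/48 = 3036/24 - 78/48 = 124.875.
        z = (W - E[W]) / sqrt(Var[W]) = (15.5 - 33) / 11.1747 = -1.5660.
        Two-sided p = 2*Phi(z) = 0.117341.
Step 6: alpha = 0.05. fail to reject H0.

W+ = 50.5, W- = 15.5, W = min = 15.5, p = 0.117341, fail to reject H0.


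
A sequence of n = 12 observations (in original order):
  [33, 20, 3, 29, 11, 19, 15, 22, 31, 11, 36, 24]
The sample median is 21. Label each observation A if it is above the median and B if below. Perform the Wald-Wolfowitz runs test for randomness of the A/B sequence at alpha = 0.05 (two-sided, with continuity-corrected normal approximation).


Step 1: Compute median = 21; label A = above, B = below.
Labels in order: ABBABBBAABAA  (n_A = 6, n_B = 6)
Step 2: Count runs R = 7.
Step 3: Under H0 (random ordering), E[R] = 2*n_A*n_B/(n_A+n_B) + 1 = 2*6*6/12 + 1 = 7.0000.
        Var[R] = 2*n_A*n_B*(2*n_A*n_B - n_A - n_B) / ((n_A+n_B)^2 * (n_A+n_B-1)) = 4320/1584 = 2.7273.
        SD[R] = 1.6514.
Step 4: R = E[R], so z = 0 with no continuity correction.
Step 5: Two-sided p-value via normal approximation = 2*(1 - Phi(|z|)) = 1.000000.
Step 6: alpha = 0.05. fail to reject H0.

R = 7, z = 0.0000, p = 1.000000, fail to reject H0.


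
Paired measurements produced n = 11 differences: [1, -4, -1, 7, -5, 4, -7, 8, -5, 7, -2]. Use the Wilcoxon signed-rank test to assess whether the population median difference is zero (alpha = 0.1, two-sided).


Step 1: Drop any zero differences (none here) and take |d_i|.
|d| = [1, 4, 1, 7, 5, 4, 7, 8, 5, 7, 2]
Step 2: Midrank |d_i| (ties get averaged ranks).
ranks: |1|->1.5, |4|->4.5, |1|->1.5, |7|->9, |5|->6.5, |4|->4.5, |7|->9, |8|->11, |5|->6.5, |7|->9, |2|->3
Step 3: Attach original signs; sum ranks with positive sign and with negative sign.
W+ = 1.5 + 9 + 4.5 + 11 + 9 = 35
W- = 4.5 + 1.5 + 6.5 + 9 + 6.5 + 3 = 31
(Check: W+ + W- = 66 should equal n(n+1)/2 = 66.)
Step 4: Test statistic W = min(W+, W-) = 31.
Step 5: Ties in |d|, so use the tie-corrected normal approximation.
        E[W] = n(n+1)/4 = 11*12/4 = 33.
        Tie groups: |d|=1 (t=2), |d|=4 (t=2), |d|=5 (t=2), |d|=7 (t=3); sum(t^3 - t) = 42.
        Var[W] = n(n+1)(2n+1)/24 - sum(t^3-t)/48 = 3036/24 - 42/48 = 125.625.
        z = (W - E[W]) / sqrt(Var[W]) = (31 - 33) / 11.2083 = -0.1784.
        Two-sided p = 2*Phi(z) = 0.858378.
Step 6: alpha = 0.1. fail to reject H0.

W+ = 35, W- = 31, W = min = 31, p = 0.858378, fail to reject H0.


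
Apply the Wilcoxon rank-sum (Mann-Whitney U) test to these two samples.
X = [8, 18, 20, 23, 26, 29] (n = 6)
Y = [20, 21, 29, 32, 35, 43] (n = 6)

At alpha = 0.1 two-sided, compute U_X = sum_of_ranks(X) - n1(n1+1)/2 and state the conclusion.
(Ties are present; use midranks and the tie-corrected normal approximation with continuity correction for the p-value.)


Step 1: Combine and sort all 12 observations; assign midranks.
sorted (value, group): (8,X), (18,X), (20,X), (20,Y), (21,Y), (23,X), (26,X), (29,X), (29,Y), (32,Y), (35,Y), (43,Y)
ranks: 8->1, 18->2, 20->3.5, 20->3.5, 21->5, 23->6, 26->7, 29->8.5, 29->8.5, 32->10, 35->11, 43->12
Step 2: Rank sum for X: R1 = 1 + 2 + 3.5 + 6 + 7 + 8.5 = 28.
Step 3: U_X = R1 - n1(n1+1)/2 = 28 - 6*7/2 = 28 - 21 = 7.
       U_Y = n1*n2 - U_X = 36 - 7 = 29.
Step 4: Ties are present, so use the tie-corrected normal approximation (with continuity correction) for the p-value.
Step 5: p-value = 0.091554; compare to alpha = 0.1. reject H0.

U_X = 7, p = 0.091554, reject H0 at alpha = 0.1.


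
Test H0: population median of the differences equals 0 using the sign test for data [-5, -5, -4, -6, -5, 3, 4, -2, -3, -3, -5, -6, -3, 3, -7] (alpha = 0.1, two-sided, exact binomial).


Step 1: Discard zero differences. Original n = 15; n_eff = number of nonzero differences = 15.
Nonzero differences (with sign): -5, -5, -4, -6, -5, +3, +4, -2, -3, -3, -5, -6, -3, +3, -7
Step 2: Count signs: positive = 3, negative = 12.
Step 3: Under H0: P(positive) = 0.5, so the number of positives S ~ Bin(15, 0.5).
Step 4: Two-sided exact p-value = sum of Bin(15,0.5) probabilities at or below the observed probability = 0.035156.
Step 5: alpha = 0.1. reject H0.

n_eff = 15, pos = 3, neg = 12, p = 0.035156, reject H0.


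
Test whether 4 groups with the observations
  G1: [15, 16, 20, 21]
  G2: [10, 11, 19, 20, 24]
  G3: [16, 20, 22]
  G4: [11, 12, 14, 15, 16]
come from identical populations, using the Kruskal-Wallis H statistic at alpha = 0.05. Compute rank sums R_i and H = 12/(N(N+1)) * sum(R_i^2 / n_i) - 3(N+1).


Step 1: Combine all N = 17 observations and assign midranks.
sorted (value, group, rank): (10,G2,1), (11,G2,2.5), (11,G4,2.5), (12,G4,4), (14,G4,5), (15,G1,6.5), (15,G4,6.5), (16,G1,9), (16,G3,9), (16,G4,9), (19,G2,11), (20,G1,13), (20,G2,13), (20,G3,13), (21,G1,15), (22,G3,16), (24,G2,17)
Step 2: Sum ranks within each group.
R_1 = 43.5 (n_1 = 4)
R_2 = 44.5 (n_2 = 5)
R_3 = 38 (n_3 = 3)
R_4 = 27 (n_4 = 5)
Step 3: H = 12/(N(N+1)) * sum(R_i^2/n_i) - 3(N+1)
     = 12/(17*18) * (43.5^2/4 + 44.5^2/5 + 38^2/3 + 27^2/5) - 3*18
     = 0.039216 * 1496.25 - 54
     = 4.676307.
Step 4: Ties present; correction factor C = 1 - 60/(17^3 - 17) = 0.987745. Corrected H = 4.676307 / 0.987745 = 4.734326.
Step 5: Under H0, H ~ chi^2(3); p-value = 0.192317.
Step 6: alpha = 0.05. fail to reject H0.

H = 4.7343, df = 3, p = 0.192317, fail to reject H0.


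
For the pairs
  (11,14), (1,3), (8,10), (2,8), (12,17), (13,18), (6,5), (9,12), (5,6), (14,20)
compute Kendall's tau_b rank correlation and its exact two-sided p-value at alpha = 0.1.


Step 1: Enumerate the 45 unordered pairs (i,j) with i<j and classify each by sign(x_j-x_i) * sign(y_j-y_i).
  (1,2):dx=-10,dy=-11->C; (1,3):dx=-3,dy=-4->C; (1,4):dx=-9,dy=-6->C; (1,5):dx=+1,dy=+3->C
  (1,6):dx=+2,dy=+4->C; (1,7):dx=-5,dy=-9->C; (1,8):dx=-2,dy=-2->C; (1,9):dx=-6,dy=-8->C
  (1,10):dx=+3,dy=+6->C; (2,3):dx=+7,dy=+7->C; (2,4):dx=+1,dy=+5->C; (2,5):dx=+11,dy=+14->C
  (2,6):dx=+12,dy=+15->C; (2,7):dx=+5,dy=+2->C; (2,8):dx=+8,dy=+9->C; (2,9):dx=+4,dy=+3->C
  (2,10):dx=+13,dy=+17->C; (3,4):dx=-6,dy=-2->C; (3,5):dx=+4,dy=+7->C; (3,6):dx=+5,dy=+8->C
  (3,7):dx=-2,dy=-5->C; (3,8):dx=+1,dy=+2->C; (3,9):dx=-3,dy=-4->C; (3,10):dx=+6,dy=+10->C
  (4,5):dx=+10,dy=+9->C; (4,6):dx=+11,dy=+10->C; (4,7):dx=+4,dy=-3->D; (4,8):dx=+7,dy=+4->C
  (4,9):dx=+3,dy=-2->D; (4,10):dx=+12,dy=+12->C; (5,6):dx=+1,dy=+1->C; (5,7):dx=-6,dy=-12->C
  (5,8):dx=-3,dy=-5->C; (5,9):dx=-7,dy=-11->C; (5,10):dx=+2,dy=+3->C; (6,7):dx=-7,dy=-13->C
  (6,8):dx=-4,dy=-6->C; (6,9):dx=-8,dy=-12->C; (6,10):dx=+1,dy=+2->C; (7,8):dx=+3,dy=+7->C
  (7,9):dx=-1,dy=+1->D; (7,10):dx=+8,dy=+15->C; (8,9):dx=-4,dy=-6->C; (8,10):dx=+5,dy=+8->C
  (9,10):dx=+9,dy=+14->C
Step 2: C = 42, D = 3, total pairs = 45.
Step 3: tau = (C - D)/(n(n-1)/2) = (42 - 3)/45 = 0.866667.
Step 4: Exact two-sided p-value (enumerate n! = 3628800 permutations of y under H0): p = 0.000115.
Step 5: alpha = 0.1. reject H0.

tau_b = 0.8667 (C=42, D=3), p = 0.000115, reject H0.


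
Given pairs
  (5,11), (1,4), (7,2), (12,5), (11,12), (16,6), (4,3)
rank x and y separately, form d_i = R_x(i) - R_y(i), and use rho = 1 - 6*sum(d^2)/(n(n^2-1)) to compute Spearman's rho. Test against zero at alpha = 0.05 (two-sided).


Step 1: Rank x and y separately (midranks; no ties here).
rank(x): 5->3, 1->1, 7->4, 12->6, 11->5, 16->7, 4->2
rank(y): 11->6, 4->3, 2->1, 5->4, 12->7, 6->5, 3->2
Step 2: d_i = R_x(i) - R_y(i); compute d_i^2.
  (3-6)^2=9, (1-3)^2=4, (4-1)^2=9, (6-4)^2=4, (5-7)^2=4, (7-5)^2=4, (2-2)^2=0
sum(d^2) = 34.
Step 3: rho = 1 - 6*34 / (7*(7^2 - 1)) = 1 - 204/336 = 0.392857.
Step 4: Under H0, t = rho * sqrt((n-2)/(1-rho^2)) = 0.9553 ~ t(5).
Step 5: Two-sided p-value from the t-distribution with 5 df = 0.383317.
Step 6: alpha = 0.05. fail to reject H0.

rho = 0.3929, p = 0.383317, fail to reject H0 at alpha = 0.05.


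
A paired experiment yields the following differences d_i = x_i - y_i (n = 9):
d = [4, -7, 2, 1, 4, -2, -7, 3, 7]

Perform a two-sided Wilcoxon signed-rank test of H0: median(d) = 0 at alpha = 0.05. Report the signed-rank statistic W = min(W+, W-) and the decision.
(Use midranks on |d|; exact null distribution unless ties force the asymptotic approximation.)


Step 1: Drop any zero differences (none here) and take |d_i|.
|d| = [4, 7, 2, 1, 4, 2, 7, 3, 7]
Step 2: Midrank |d_i| (ties get averaged ranks).
ranks: |4|->5.5, |7|->8, |2|->2.5, |1|->1, |4|->5.5, |2|->2.5, |7|->8, |3|->4, |7|->8
Step 3: Attach original signs; sum ranks with positive sign and with negative sign.
W+ = 5.5 + 2.5 + 1 + 5.5 + 4 + 8 = 26.5
W- = 8 + 2.5 + 8 = 18.5
(Check: W+ + W- = 45 should equal n(n+1)/2 = 45.)
Step 4: Test statistic W = min(W+, W-) = 18.5.
Step 5: Ties in |d|, so use the tie-corrected normal approximation.
        E[W] = n(n+1)/4 = 9*10/4 = 22.5.
        Tie groups: |d|=2 (t=2), |d|=4 (t=2), |d|=7 (t=3); sum(t^3 - t) = 36.
        Var[W] = n(n+1)(2n+1)/24 - sum(t^3-t)/48 = 1710/24 - 36/48 = 70.5.
        z = (W - E[W]) / sqrt(Var[W]) = (18.5 - 22.5) / 8.3964 = -0.4764.
        Two-sided p = 2*Phi(z) = 0.633794.
Step 6: alpha = 0.05. fail to reject H0.

W+ = 26.5, W- = 18.5, W = min = 18.5, p = 0.633794, fail to reject H0.


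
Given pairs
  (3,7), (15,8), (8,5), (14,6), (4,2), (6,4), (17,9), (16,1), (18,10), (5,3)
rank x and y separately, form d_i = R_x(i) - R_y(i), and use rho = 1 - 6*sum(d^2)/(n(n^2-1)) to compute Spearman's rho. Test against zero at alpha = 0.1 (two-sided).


Step 1: Rank x and y separately (midranks; no ties here).
rank(x): 3->1, 15->7, 8->5, 14->6, 4->2, 6->4, 17->9, 16->8, 18->10, 5->3
rank(y): 7->7, 8->8, 5->5, 6->6, 2->2, 4->4, 9->9, 1->1, 10->10, 3->3
Step 2: d_i = R_x(i) - R_y(i); compute d_i^2.
  (1-7)^2=36, (7-8)^2=1, (5-5)^2=0, (6-6)^2=0, (2-2)^2=0, (4-4)^2=0, (9-9)^2=0, (8-1)^2=49, (10-10)^2=0, (3-3)^2=0
sum(d^2) = 86.
Step 3: rho = 1 - 6*86 / (10*(10^2 - 1)) = 1 - 516/990 = 0.478788.
Step 4: Under H0, t = rho * sqrt((n-2)/(1-rho^2)) = 1.5425 ~ t(8).
Step 5: Two-sided p-value from the t-distribution with 8 df = 0.161523.
Step 6: alpha = 0.1. fail to reject H0.

rho = 0.4788, p = 0.161523, fail to reject H0 at alpha = 0.1.


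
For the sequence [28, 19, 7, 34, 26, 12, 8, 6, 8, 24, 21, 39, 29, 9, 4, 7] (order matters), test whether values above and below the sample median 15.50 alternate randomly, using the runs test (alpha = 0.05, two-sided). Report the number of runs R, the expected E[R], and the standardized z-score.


Step 1: Compute median = 15.50; label A = above, B = below.
Labels in order: AABAABBBBAAAABBB  (n_A = 8, n_B = 8)
Step 2: Count runs R = 6.
Step 3: Under H0 (random ordering), E[R] = 2*n_A*n_B/(n_A+n_B) + 1 = 2*8*8/16 + 1 = 9.0000.
        Var[R] = 2*n_A*n_B*(2*n_A*n_B - n_A - n_B) / ((n_A+n_B)^2 * (n_A+n_B-1)) = 14336/3840 = 3.7333.
        SD[R] = 1.9322.
Step 4: Continuity-corrected z = (R + 0.5 - E[R]) / SD[R] = (6 + 0.5 - 9.0000) / 1.9322 = -1.2939.
Step 5: Two-sided p-value via normal approximation = 2*(1 - Phi(|z|)) = 0.195709.
Step 6: alpha = 0.05. fail to reject H0.

R = 6, z = -1.2939, p = 0.195709, fail to reject H0.


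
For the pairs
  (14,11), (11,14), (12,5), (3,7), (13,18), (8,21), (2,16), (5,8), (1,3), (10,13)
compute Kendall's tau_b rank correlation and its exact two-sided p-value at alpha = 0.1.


Step 1: Enumerate the 45 unordered pairs (i,j) with i<j and classify each by sign(x_j-x_i) * sign(y_j-y_i).
  (1,2):dx=-3,dy=+3->D; (1,3):dx=-2,dy=-6->C; (1,4):dx=-11,dy=-4->C; (1,5):dx=-1,dy=+7->D
  (1,6):dx=-6,dy=+10->D; (1,7):dx=-12,dy=+5->D; (1,8):dx=-9,dy=-3->C; (1,9):dx=-13,dy=-8->C
  (1,10):dx=-4,dy=+2->D; (2,3):dx=+1,dy=-9->D; (2,4):dx=-8,dy=-7->C; (2,5):dx=+2,dy=+4->C
  (2,6):dx=-3,dy=+7->D; (2,7):dx=-9,dy=+2->D; (2,8):dx=-6,dy=-6->C; (2,9):dx=-10,dy=-11->C
  (2,10):dx=-1,dy=-1->C; (3,4):dx=-9,dy=+2->D; (3,5):dx=+1,dy=+13->C; (3,6):dx=-4,dy=+16->D
  (3,7):dx=-10,dy=+11->D; (3,8):dx=-7,dy=+3->D; (3,9):dx=-11,dy=-2->C; (3,10):dx=-2,dy=+8->D
  (4,5):dx=+10,dy=+11->C; (4,6):dx=+5,dy=+14->C; (4,7):dx=-1,dy=+9->D; (4,8):dx=+2,dy=+1->C
  (4,9):dx=-2,dy=-4->C; (4,10):dx=+7,dy=+6->C; (5,6):dx=-5,dy=+3->D; (5,7):dx=-11,dy=-2->C
  (5,8):dx=-8,dy=-10->C; (5,9):dx=-12,dy=-15->C; (5,10):dx=-3,dy=-5->C; (6,7):dx=-6,dy=-5->C
  (6,8):dx=-3,dy=-13->C; (6,9):dx=-7,dy=-18->C; (6,10):dx=+2,dy=-8->D; (7,8):dx=+3,dy=-8->D
  (7,9):dx=-1,dy=-13->C; (7,10):dx=+8,dy=-3->D; (8,9):dx=-4,dy=-5->C; (8,10):dx=+5,dy=+5->C
  (9,10):dx=+9,dy=+10->C
Step 2: C = 27, D = 18, total pairs = 45.
Step 3: tau = (C - D)/(n(n-1)/2) = (27 - 18)/45 = 0.200000.
Step 4: Exact two-sided p-value (enumerate n! = 3628800 permutations of y under H0): p = 0.484313.
Step 5: alpha = 0.1. fail to reject H0.

tau_b = 0.2000 (C=27, D=18), p = 0.484313, fail to reject H0.


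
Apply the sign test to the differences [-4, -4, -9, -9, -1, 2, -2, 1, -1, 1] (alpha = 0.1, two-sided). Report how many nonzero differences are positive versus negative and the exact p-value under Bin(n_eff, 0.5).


Step 1: Discard zero differences. Original n = 10; n_eff = number of nonzero differences = 10.
Nonzero differences (with sign): -4, -4, -9, -9, -1, +2, -2, +1, -1, +1
Step 2: Count signs: positive = 3, negative = 7.
Step 3: Under H0: P(positive) = 0.5, so the number of positives S ~ Bin(10, 0.5).
Step 4: Two-sided exact p-value = sum of Bin(10,0.5) probabilities at or below the observed probability = 0.343750.
Step 5: alpha = 0.1. fail to reject H0.

n_eff = 10, pos = 3, neg = 7, p = 0.343750, fail to reject H0.


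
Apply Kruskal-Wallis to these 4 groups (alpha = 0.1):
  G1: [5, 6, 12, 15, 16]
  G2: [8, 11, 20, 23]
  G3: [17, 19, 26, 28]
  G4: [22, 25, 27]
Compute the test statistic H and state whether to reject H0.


Step 1: Combine all N = 16 observations and assign midranks.
sorted (value, group, rank): (5,G1,1), (6,G1,2), (8,G2,3), (11,G2,4), (12,G1,5), (15,G1,6), (16,G1,7), (17,G3,8), (19,G3,9), (20,G2,10), (22,G4,11), (23,G2,12), (25,G4,13), (26,G3,14), (27,G4,15), (28,G3,16)
Step 2: Sum ranks within each group.
R_1 = 21 (n_1 = 5)
R_2 = 29 (n_2 = 4)
R_3 = 47 (n_3 = 4)
R_4 = 39 (n_4 = 3)
Step 3: H = 12/(N(N+1)) * sum(R_i^2/n_i) - 3(N+1)
     = 12/(16*17) * (21^2/5 + 29^2/4 + 47^2/4 + 39^2/3) - 3*17
     = 0.044118 * 1357.7 - 51
     = 8.898529.
Step 4: No ties, so H is used without correction.
Step 5: Under H0, H ~ chi^2(3); p-value = 0.030671.
Step 6: alpha = 0.1. reject H0.

H = 8.8985, df = 3, p = 0.030671, reject H0.


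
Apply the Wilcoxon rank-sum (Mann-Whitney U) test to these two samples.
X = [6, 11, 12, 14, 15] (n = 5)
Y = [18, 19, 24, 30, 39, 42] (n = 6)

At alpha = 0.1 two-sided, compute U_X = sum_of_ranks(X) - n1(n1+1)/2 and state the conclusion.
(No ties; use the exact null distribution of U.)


Step 1: Combine and sort all 11 observations; assign midranks.
sorted (value, group): (6,X), (11,X), (12,X), (14,X), (15,X), (18,Y), (19,Y), (24,Y), (30,Y), (39,Y), (42,Y)
ranks: 6->1, 11->2, 12->3, 14->4, 15->5, 18->6, 19->7, 24->8, 30->9, 39->10, 42->11
Step 2: Rank sum for X: R1 = 1 + 2 + 3 + 4 + 5 = 15.
Step 3: U_X = R1 - n1(n1+1)/2 = 15 - 5*6/2 = 15 - 15 = 0.
       U_Y = n1*n2 - U_X = 30 - 0 = 30.
Step 4: No ties, so the exact null distribution of U (based on enumerating the C(11,5) = 462 equally likely rank assignments) gives the two-sided p-value.
Step 5: p-value = 0.004329; compare to alpha = 0.1. reject H0.

U_X = 0, p = 0.004329, reject H0 at alpha = 0.1.


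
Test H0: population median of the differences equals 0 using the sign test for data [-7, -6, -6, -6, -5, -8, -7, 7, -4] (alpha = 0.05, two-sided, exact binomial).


Step 1: Discard zero differences. Original n = 9; n_eff = number of nonzero differences = 9.
Nonzero differences (with sign): -7, -6, -6, -6, -5, -8, -7, +7, -4
Step 2: Count signs: positive = 1, negative = 8.
Step 3: Under H0: P(positive) = 0.5, so the number of positives S ~ Bin(9, 0.5).
Step 4: Two-sided exact p-value = sum of Bin(9,0.5) probabilities at or below the observed probability = 0.039062.
Step 5: alpha = 0.05. reject H0.

n_eff = 9, pos = 1, neg = 8, p = 0.039062, reject H0.


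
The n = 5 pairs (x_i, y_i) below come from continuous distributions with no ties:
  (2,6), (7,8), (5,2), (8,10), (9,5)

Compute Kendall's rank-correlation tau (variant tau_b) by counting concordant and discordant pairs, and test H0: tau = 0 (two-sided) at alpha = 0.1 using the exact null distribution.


Step 1: Enumerate the 10 unordered pairs (i,j) with i<j and classify each by sign(x_j-x_i) * sign(y_j-y_i).
  (1,2):dx=+5,dy=+2->C; (1,3):dx=+3,dy=-4->D; (1,4):dx=+6,dy=+4->C; (1,5):dx=+7,dy=-1->D
  (2,3):dx=-2,dy=-6->C; (2,4):dx=+1,dy=+2->C; (2,5):dx=+2,dy=-3->D; (3,4):dx=+3,dy=+8->C
  (3,5):dx=+4,dy=+3->C; (4,5):dx=+1,dy=-5->D
Step 2: C = 6, D = 4, total pairs = 10.
Step 3: tau = (C - D)/(n(n-1)/2) = (6 - 4)/10 = 0.200000.
Step 4: Exact two-sided p-value (enumerate n! = 120 permutations of y under H0): p = 0.816667.
Step 5: alpha = 0.1. fail to reject H0.

tau_b = 0.2000 (C=6, D=4), p = 0.816667, fail to reject H0.


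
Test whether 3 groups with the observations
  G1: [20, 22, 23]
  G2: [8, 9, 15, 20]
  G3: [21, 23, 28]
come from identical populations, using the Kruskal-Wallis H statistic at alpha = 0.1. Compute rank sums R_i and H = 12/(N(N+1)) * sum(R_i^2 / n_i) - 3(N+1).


Step 1: Combine all N = 10 observations and assign midranks.
sorted (value, group, rank): (8,G2,1), (9,G2,2), (15,G2,3), (20,G1,4.5), (20,G2,4.5), (21,G3,6), (22,G1,7), (23,G1,8.5), (23,G3,8.5), (28,G3,10)
Step 2: Sum ranks within each group.
R_1 = 20 (n_1 = 3)
R_2 = 10.5 (n_2 = 4)
R_3 = 24.5 (n_3 = 3)
Step 3: H = 12/(N(N+1)) * sum(R_i^2/n_i) - 3(N+1)
     = 12/(10*11) * (20^2/3 + 10.5^2/4 + 24.5^2/3) - 3*11
     = 0.109091 * 360.979 - 33
     = 6.379545.
Step 4: Ties present; correction factor C = 1 - 12/(10^3 - 10) = 0.987879. Corrected H = 6.379545 / 0.987879 = 6.457822.
Step 5: Under H0, H ~ chi^2(2); p-value = 0.039601.
Step 6: alpha = 0.1. reject H0.

H = 6.4578, df = 2, p = 0.039601, reject H0.


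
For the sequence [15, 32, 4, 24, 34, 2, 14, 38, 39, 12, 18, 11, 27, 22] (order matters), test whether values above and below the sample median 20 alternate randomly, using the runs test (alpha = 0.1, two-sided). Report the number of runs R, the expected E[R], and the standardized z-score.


Step 1: Compute median = 20; label A = above, B = below.
Labels in order: BABAABBAABBBAA  (n_A = 7, n_B = 7)
Step 2: Count runs R = 8.
Step 3: Under H0 (random ordering), E[R] = 2*n_A*n_B/(n_A+n_B) + 1 = 2*7*7/14 + 1 = 8.0000.
        Var[R] = 2*n_A*n_B*(2*n_A*n_B - n_A - n_B) / ((n_A+n_B)^2 * (n_A+n_B-1)) = 8232/2548 = 3.2308.
        SD[R] = 1.7974.
Step 4: R = E[R], so z = 0 with no continuity correction.
Step 5: Two-sided p-value via normal approximation = 2*(1 - Phi(|z|)) = 1.000000.
Step 6: alpha = 0.1. fail to reject H0.

R = 8, z = 0.0000, p = 1.000000, fail to reject H0.


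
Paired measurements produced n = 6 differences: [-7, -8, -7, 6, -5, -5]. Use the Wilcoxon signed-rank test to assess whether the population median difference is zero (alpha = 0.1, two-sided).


Step 1: Drop any zero differences (none here) and take |d_i|.
|d| = [7, 8, 7, 6, 5, 5]
Step 2: Midrank |d_i| (ties get averaged ranks).
ranks: |7|->4.5, |8|->6, |7|->4.5, |6|->3, |5|->1.5, |5|->1.5
Step 3: Attach original signs; sum ranks with positive sign and with negative sign.
W+ = 3 = 3
W- = 4.5 + 6 + 4.5 + 1.5 + 1.5 = 18
(Check: W+ + W- = 21 should equal n(n+1)/2 = 21.)
Step 4: Test statistic W = min(W+, W-) = 3.
Step 5: Ties in |d|, so use the tie-corrected normal approximation.
        E[W] = n(n+1)/4 = 6*7/4 = 10.5.
        Tie groups: |d|=5 (t=2), |d|=7 (t=2); sum(t^3 - t) = 12.
        Var[W] = n(n+1)(2n+1)/24 - sum(t^3-t)/48 = 546/24 - 12/48 = 22.5.
        z = (W - E[W]) / sqrt(Var[W]) = (3 - 10.5) / 4.7434 = -1.5811.
        Two-sided p = 2*Phi(z) = 0.113846.
Step 6: alpha = 0.1. fail to reject H0.

W+ = 3, W- = 18, W = min = 3, p = 0.113846, fail to reject H0.


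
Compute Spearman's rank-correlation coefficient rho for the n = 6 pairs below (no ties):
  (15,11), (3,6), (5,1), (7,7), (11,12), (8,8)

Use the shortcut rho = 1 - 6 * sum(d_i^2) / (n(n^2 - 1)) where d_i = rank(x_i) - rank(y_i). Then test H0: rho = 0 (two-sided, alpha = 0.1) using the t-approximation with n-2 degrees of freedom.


Step 1: Rank x and y separately (midranks; no ties here).
rank(x): 15->6, 3->1, 5->2, 7->3, 11->5, 8->4
rank(y): 11->5, 6->2, 1->1, 7->3, 12->6, 8->4
Step 2: d_i = R_x(i) - R_y(i); compute d_i^2.
  (6-5)^2=1, (1-2)^2=1, (2-1)^2=1, (3-3)^2=0, (5-6)^2=1, (4-4)^2=0
sum(d^2) = 4.
Step 3: rho = 1 - 6*4 / (6*(6^2 - 1)) = 1 - 24/210 = 0.885714.
Step 4: Under H0, t = rho * sqrt((n-2)/(1-rho^2)) = 3.8158 ~ t(4).
Step 5: Two-sided p-value from the t-distribution with 4 df = 0.018845.
Step 6: alpha = 0.1. reject H0.

rho = 0.8857, p = 0.018845, reject H0 at alpha = 0.1.


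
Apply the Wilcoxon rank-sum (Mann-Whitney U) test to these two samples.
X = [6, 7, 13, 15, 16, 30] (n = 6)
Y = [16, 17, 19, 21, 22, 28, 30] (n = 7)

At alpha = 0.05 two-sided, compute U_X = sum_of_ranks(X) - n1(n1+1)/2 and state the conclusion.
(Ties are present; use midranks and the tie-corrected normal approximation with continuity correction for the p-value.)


Step 1: Combine and sort all 13 observations; assign midranks.
sorted (value, group): (6,X), (7,X), (13,X), (15,X), (16,X), (16,Y), (17,Y), (19,Y), (21,Y), (22,Y), (28,Y), (30,X), (30,Y)
ranks: 6->1, 7->2, 13->3, 15->4, 16->5.5, 16->5.5, 17->7, 19->8, 21->9, 22->10, 28->11, 30->12.5, 30->12.5
Step 2: Rank sum for X: R1 = 1 + 2 + 3 + 4 + 5.5 + 12.5 = 28.
Step 3: U_X = R1 - n1(n1+1)/2 = 28 - 6*7/2 = 28 - 21 = 7.
       U_Y = n1*n2 - U_X = 42 - 7 = 35.
Step 4: Ties are present, so use the tie-corrected normal approximation (with continuity correction) for the p-value.
Step 5: p-value = 0.053126; compare to alpha = 0.05. fail to reject H0.

U_X = 7, p = 0.053126, fail to reject H0 at alpha = 0.05.


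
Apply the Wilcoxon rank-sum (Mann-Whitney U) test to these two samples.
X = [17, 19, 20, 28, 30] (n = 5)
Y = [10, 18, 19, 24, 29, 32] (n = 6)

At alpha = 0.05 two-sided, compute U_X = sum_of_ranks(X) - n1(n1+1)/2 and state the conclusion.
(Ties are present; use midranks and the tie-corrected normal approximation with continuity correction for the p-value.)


Step 1: Combine and sort all 11 observations; assign midranks.
sorted (value, group): (10,Y), (17,X), (18,Y), (19,X), (19,Y), (20,X), (24,Y), (28,X), (29,Y), (30,X), (32,Y)
ranks: 10->1, 17->2, 18->3, 19->4.5, 19->4.5, 20->6, 24->7, 28->8, 29->9, 30->10, 32->11
Step 2: Rank sum for X: R1 = 2 + 4.5 + 6 + 8 + 10 = 30.5.
Step 3: U_X = R1 - n1(n1+1)/2 = 30.5 - 5*6/2 = 30.5 - 15 = 15.5.
       U_Y = n1*n2 - U_X = 30 - 15.5 = 14.5.
Step 4: Ties are present, so use the tie-corrected normal approximation (with continuity correction) for the p-value.
Step 5: p-value = 1.000000; compare to alpha = 0.05. fail to reject H0.

U_X = 15.5, p = 1.000000, fail to reject H0 at alpha = 0.05.


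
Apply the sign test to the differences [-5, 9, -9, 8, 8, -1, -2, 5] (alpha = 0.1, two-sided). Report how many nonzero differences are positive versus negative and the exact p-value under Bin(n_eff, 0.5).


Step 1: Discard zero differences. Original n = 8; n_eff = number of nonzero differences = 8.
Nonzero differences (with sign): -5, +9, -9, +8, +8, -1, -2, +5
Step 2: Count signs: positive = 4, negative = 4.
Step 3: Under H0: P(positive) = 0.5, so the number of positives S ~ Bin(8, 0.5).
Step 4: Two-sided exact p-value = sum of Bin(8,0.5) probabilities at or below the observed probability = 1.000000.
Step 5: alpha = 0.1. fail to reject H0.

n_eff = 8, pos = 4, neg = 4, p = 1.000000, fail to reject H0.


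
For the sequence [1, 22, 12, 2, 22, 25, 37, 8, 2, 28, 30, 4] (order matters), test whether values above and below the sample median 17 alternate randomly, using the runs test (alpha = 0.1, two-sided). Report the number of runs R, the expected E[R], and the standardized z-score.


Step 1: Compute median = 17; label A = above, B = below.
Labels in order: BABBAAABBAAB  (n_A = 6, n_B = 6)
Step 2: Count runs R = 7.
Step 3: Under H0 (random ordering), E[R] = 2*n_A*n_B/(n_A+n_B) + 1 = 2*6*6/12 + 1 = 7.0000.
        Var[R] = 2*n_A*n_B*(2*n_A*n_B - n_A - n_B) / ((n_A+n_B)^2 * (n_A+n_B-1)) = 4320/1584 = 2.7273.
        SD[R] = 1.6514.
Step 4: R = E[R], so z = 0 with no continuity correction.
Step 5: Two-sided p-value via normal approximation = 2*(1 - Phi(|z|)) = 1.000000.
Step 6: alpha = 0.1. fail to reject H0.

R = 7, z = 0.0000, p = 1.000000, fail to reject H0.


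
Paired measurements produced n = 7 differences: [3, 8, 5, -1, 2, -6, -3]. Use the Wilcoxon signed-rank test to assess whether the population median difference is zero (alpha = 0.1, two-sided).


Step 1: Drop any zero differences (none here) and take |d_i|.
|d| = [3, 8, 5, 1, 2, 6, 3]
Step 2: Midrank |d_i| (ties get averaged ranks).
ranks: |3|->3.5, |8|->7, |5|->5, |1|->1, |2|->2, |6|->6, |3|->3.5
Step 3: Attach original signs; sum ranks with positive sign and with negative sign.
W+ = 3.5 + 7 + 5 + 2 = 17.5
W- = 1 + 6 + 3.5 = 10.5
(Check: W+ + W- = 28 should equal n(n+1)/2 = 28.)
Step 4: Test statistic W = min(W+, W-) = 10.5.
Step 5: Ties in |d|, so use the tie-corrected normal approximation.
        E[W] = n(n+1)/4 = 7*8/4 = 14.
        Tie groups: |d|=3 (t=2); sum(t^3 - t) = 6.
        Var[W] = n(n+1)(2n+1)/24 - sum(t^3-t)/48 = 840/24 - 6/48 = 34.875.
        z = (W - E[W]) / sqrt(Var[W]) = (10.5 - 14) / 5.9055 = -0.5927.
        Two-sided p = 2*Phi(z) = 0.553404.
Step 6: alpha = 0.1. fail to reject H0.

W+ = 17.5, W- = 10.5, W = min = 10.5, p = 0.553404, fail to reject H0.


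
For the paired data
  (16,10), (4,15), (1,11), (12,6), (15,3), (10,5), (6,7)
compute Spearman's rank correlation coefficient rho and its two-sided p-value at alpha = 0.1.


Step 1: Rank x and y separately (midranks; no ties here).
rank(x): 16->7, 4->2, 1->1, 12->5, 15->6, 10->4, 6->3
rank(y): 10->5, 15->7, 11->6, 6->3, 3->1, 5->2, 7->4
Step 2: d_i = R_x(i) - R_y(i); compute d_i^2.
  (7-5)^2=4, (2-7)^2=25, (1-6)^2=25, (5-3)^2=4, (6-1)^2=25, (4-2)^2=4, (3-4)^2=1
sum(d^2) = 88.
Step 3: rho = 1 - 6*88 / (7*(7^2 - 1)) = 1 - 528/336 = -0.571429.
Step 4: Under H0, t = rho * sqrt((n-2)/(1-rho^2)) = -1.5570 ~ t(5).
Step 5: Two-sided p-value from the t-distribution with 5 df = 0.180202.
Step 6: alpha = 0.1. fail to reject H0.

rho = -0.5714, p = 0.180202, fail to reject H0 at alpha = 0.1.


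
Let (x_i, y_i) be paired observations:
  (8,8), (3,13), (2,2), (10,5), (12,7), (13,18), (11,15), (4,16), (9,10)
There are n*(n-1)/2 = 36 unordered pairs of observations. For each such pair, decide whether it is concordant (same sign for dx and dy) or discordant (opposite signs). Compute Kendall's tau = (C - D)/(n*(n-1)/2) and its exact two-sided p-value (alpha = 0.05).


Step 1: Enumerate the 36 unordered pairs (i,j) with i<j and classify each by sign(x_j-x_i) * sign(y_j-y_i).
  (1,2):dx=-5,dy=+5->D; (1,3):dx=-6,dy=-6->C; (1,4):dx=+2,dy=-3->D; (1,5):dx=+4,dy=-1->D
  (1,6):dx=+5,dy=+10->C; (1,7):dx=+3,dy=+7->C; (1,8):dx=-4,dy=+8->D; (1,9):dx=+1,dy=+2->C
  (2,3):dx=-1,dy=-11->C; (2,4):dx=+7,dy=-8->D; (2,5):dx=+9,dy=-6->D; (2,6):dx=+10,dy=+5->C
  (2,7):dx=+8,dy=+2->C; (2,8):dx=+1,dy=+3->C; (2,9):dx=+6,dy=-3->D; (3,4):dx=+8,dy=+3->C
  (3,5):dx=+10,dy=+5->C; (3,6):dx=+11,dy=+16->C; (3,7):dx=+9,dy=+13->C; (3,8):dx=+2,dy=+14->C
  (3,9):dx=+7,dy=+8->C; (4,5):dx=+2,dy=+2->C; (4,6):dx=+3,dy=+13->C; (4,7):dx=+1,dy=+10->C
  (4,8):dx=-6,dy=+11->D; (4,9):dx=-1,dy=+5->D; (5,6):dx=+1,dy=+11->C; (5,7):dx=-1,dy=+8->D
  (5,8):dx=-8,dy=+9->D; (5,9):dx=-3,dy=+3->D; (6,7):dx=-2,dy=-3->C; (6,8):dx=-9,dy=-2->C
  (6,9):dx=-4,dy=-8->C; (7,8):dx=-7,dy=+1->D; (7,9):dx=-2,dy=-5->C; (8,9):dx=+5,dy=-6->D
Step 2: C = 22, D = 14, total pairs = 36.
Step 3: tau = (C - D)/(n(n-1)/2) = (22 - 14)/36 = 0.222222.
Step 4: Exact two-sided p-value (enumerate n! = 362880 permutations of y under H0): p = 0.476709.
Step 5: alpha = 0.05. fail to reject H0.

tau_b = 0.2222 (C=22, D=14), p = 0.476709, fail to reject H0.
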